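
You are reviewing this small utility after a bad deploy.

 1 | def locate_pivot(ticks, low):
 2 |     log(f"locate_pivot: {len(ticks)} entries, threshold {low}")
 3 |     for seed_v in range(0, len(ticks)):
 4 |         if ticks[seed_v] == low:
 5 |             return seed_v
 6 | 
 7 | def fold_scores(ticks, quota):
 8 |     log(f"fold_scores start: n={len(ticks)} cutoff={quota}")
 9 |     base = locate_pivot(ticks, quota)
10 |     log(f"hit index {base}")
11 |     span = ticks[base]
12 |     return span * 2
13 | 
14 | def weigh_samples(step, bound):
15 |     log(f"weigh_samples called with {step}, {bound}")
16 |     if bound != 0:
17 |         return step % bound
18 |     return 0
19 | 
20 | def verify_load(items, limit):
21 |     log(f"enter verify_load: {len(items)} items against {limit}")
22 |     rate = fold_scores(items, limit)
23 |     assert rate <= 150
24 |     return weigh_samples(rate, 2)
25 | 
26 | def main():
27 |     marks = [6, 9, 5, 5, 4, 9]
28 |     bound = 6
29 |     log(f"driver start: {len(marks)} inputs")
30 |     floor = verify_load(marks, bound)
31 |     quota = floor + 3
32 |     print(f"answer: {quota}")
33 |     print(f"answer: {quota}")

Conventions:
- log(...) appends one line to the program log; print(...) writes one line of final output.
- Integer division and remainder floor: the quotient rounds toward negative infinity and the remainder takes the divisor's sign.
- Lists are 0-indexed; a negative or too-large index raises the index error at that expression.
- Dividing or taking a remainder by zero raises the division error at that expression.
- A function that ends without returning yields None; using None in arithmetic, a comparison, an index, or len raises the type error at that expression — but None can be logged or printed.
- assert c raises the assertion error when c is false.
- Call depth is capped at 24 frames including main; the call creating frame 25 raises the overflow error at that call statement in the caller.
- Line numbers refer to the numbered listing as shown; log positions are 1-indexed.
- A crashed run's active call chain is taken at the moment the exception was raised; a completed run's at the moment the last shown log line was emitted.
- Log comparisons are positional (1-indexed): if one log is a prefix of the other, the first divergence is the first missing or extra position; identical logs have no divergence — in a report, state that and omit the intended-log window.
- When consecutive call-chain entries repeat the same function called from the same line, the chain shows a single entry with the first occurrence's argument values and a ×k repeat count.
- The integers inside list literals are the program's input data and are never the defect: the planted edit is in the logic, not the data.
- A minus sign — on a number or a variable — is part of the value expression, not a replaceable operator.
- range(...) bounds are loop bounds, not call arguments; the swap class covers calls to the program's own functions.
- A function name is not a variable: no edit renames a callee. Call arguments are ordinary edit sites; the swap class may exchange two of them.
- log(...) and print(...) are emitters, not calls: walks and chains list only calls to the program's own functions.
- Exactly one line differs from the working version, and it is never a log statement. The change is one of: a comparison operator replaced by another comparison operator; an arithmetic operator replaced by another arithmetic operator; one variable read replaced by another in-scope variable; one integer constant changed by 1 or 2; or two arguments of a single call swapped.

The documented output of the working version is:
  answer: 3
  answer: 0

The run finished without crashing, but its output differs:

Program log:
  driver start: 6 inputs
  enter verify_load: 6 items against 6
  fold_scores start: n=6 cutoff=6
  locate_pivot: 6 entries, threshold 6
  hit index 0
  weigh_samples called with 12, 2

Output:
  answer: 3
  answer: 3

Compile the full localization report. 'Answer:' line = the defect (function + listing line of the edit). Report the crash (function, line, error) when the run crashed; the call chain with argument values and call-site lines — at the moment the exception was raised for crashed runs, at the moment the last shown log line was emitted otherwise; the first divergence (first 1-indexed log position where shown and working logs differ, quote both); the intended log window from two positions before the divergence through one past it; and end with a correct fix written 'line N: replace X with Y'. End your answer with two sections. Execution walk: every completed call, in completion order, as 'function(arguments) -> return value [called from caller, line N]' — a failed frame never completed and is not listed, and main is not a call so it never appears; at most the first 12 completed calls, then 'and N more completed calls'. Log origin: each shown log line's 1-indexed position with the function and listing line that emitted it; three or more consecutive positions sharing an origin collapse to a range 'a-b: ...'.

Answer: the defect is in main at line 33.
Core observation: Log streams are identical — the defect surfaces only in the printed output.
Call chain: main -> verify_load([6, 9, 5, 5, 4, 9], 6) (called at line 30) -> weigh_samples(12, 2) (called at line 24).
First divergence: none; the two logs match at every position.
Execution walk:
  locate_pivot([6, 9, 5, 5, 4, 9], 6) -> 0  [called from fold_scores, line 9]
  fold_scores([6, 9, 5, 5, 4, 9], 6) -> 12  [called from verify_load, line 22]
  weigh_samples(12, 2) -> 0  [called from verify_load, line 24]
  verify_load([6, 9, 5, 5, 4, 9], 6) -> 0  [called from main, line 30]
Origin of each log line:
  1 — main, line 29
  2 — verify_load, line 21
  3 — fold_scores, line 8
  4 — locate_pivot, line 2
  5 — fold_scores, line 10
  6 — weigh_samples, line 15
A correct fix: line 33: replace `quota` with `floor`.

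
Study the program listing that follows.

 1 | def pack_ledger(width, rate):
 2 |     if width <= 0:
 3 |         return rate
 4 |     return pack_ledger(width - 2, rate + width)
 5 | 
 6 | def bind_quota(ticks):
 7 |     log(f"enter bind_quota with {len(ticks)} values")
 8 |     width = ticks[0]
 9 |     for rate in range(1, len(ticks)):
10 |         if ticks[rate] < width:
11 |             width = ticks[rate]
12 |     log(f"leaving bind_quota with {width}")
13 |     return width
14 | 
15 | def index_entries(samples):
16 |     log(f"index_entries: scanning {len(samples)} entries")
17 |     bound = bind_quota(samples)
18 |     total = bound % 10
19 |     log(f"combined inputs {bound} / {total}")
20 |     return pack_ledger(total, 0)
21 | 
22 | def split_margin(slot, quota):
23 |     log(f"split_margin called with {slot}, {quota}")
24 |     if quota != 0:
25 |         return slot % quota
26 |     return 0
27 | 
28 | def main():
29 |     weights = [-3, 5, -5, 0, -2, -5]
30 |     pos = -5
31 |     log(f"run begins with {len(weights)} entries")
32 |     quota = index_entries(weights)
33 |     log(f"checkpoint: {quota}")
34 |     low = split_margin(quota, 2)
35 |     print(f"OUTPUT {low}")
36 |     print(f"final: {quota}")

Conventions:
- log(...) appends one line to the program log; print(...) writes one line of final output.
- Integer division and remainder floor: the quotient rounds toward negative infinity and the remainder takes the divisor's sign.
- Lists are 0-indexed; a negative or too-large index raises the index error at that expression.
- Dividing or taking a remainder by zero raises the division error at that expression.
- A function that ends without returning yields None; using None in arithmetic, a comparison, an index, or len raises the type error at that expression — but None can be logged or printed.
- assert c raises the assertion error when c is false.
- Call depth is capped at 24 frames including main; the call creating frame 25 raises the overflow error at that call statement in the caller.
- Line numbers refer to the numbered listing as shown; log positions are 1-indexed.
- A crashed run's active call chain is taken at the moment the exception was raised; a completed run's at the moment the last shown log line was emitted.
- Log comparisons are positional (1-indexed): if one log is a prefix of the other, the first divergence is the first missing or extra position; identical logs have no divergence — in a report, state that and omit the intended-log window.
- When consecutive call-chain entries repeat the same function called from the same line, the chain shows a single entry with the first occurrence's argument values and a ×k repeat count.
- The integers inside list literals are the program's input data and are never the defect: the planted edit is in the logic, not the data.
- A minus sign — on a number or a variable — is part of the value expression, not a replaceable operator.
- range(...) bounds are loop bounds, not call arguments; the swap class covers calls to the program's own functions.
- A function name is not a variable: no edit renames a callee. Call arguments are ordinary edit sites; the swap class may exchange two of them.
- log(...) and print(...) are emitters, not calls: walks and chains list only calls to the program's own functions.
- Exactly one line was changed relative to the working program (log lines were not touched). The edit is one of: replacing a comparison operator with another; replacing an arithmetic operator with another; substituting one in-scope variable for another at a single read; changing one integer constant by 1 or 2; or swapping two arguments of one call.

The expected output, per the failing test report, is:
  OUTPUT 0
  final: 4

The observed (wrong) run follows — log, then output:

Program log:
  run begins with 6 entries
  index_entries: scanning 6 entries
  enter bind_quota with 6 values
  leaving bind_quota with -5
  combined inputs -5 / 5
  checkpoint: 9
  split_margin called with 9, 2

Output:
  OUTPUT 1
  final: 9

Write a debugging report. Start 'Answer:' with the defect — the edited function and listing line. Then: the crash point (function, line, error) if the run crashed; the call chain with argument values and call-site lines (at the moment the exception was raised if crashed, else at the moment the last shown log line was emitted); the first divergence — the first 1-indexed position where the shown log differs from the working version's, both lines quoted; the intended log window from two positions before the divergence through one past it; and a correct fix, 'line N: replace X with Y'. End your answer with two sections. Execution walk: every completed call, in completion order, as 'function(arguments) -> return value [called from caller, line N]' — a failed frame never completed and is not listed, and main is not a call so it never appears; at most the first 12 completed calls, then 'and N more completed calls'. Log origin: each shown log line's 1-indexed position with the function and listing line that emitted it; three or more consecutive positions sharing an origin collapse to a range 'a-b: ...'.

Answer: the defect is in index_entries at line 18.
Key observation: Everything matches until log position 5, which reads 'combined inputs -5 / 5' in place of 'combined inputs -5 / 3'.
Call chain: main -> split_margin(9, 2) (called at line 34).
First divergence: position 5 — the shown line 'combined inputs -5 / 5' should read 'combined inputs -5 / 3'.
Intended log window:
  3: enter bind_quota with 6 values
  4: leaving bind_quota with -5
  5: combined inputs -5 / 3
  6: checkpoint: 4
Execution walk:
  bind_quota([-3, 5, -5, 0, -2, -5]) -> -5  [called from index_entries, line 17]
  pack_ledger(-1, 9) -> 9  [called from pack_ledger, line 4]
  pack_ledger(1, 8) -> 9  [called from pack_ledger, line 4]
  pack_ledger(3, 5) -> 9  [called from pack_ledger, line 4]
  pack_ledger(5, 0) -> 9  [called from index_entries, line 20]
  index_entries([-3, 5, -5, 0, -2, -5]) -> 9  [called from main, line 32]
  split_margin(9, 2) -> 1  [called from main, line 34]
Log origins:
  1: emitted by main (line 31)
  2: emitted by index_entries (line 16)
  3: emitted by bind_quota (line 7)
  4: emitted by bind_quota (line 12)
  5: emitted by index_entries (line 19)
  6: emitted by main (line 33)
  7: emitted by split_margin (line 23)
A correct fix: line 18: replace `10` with `8`.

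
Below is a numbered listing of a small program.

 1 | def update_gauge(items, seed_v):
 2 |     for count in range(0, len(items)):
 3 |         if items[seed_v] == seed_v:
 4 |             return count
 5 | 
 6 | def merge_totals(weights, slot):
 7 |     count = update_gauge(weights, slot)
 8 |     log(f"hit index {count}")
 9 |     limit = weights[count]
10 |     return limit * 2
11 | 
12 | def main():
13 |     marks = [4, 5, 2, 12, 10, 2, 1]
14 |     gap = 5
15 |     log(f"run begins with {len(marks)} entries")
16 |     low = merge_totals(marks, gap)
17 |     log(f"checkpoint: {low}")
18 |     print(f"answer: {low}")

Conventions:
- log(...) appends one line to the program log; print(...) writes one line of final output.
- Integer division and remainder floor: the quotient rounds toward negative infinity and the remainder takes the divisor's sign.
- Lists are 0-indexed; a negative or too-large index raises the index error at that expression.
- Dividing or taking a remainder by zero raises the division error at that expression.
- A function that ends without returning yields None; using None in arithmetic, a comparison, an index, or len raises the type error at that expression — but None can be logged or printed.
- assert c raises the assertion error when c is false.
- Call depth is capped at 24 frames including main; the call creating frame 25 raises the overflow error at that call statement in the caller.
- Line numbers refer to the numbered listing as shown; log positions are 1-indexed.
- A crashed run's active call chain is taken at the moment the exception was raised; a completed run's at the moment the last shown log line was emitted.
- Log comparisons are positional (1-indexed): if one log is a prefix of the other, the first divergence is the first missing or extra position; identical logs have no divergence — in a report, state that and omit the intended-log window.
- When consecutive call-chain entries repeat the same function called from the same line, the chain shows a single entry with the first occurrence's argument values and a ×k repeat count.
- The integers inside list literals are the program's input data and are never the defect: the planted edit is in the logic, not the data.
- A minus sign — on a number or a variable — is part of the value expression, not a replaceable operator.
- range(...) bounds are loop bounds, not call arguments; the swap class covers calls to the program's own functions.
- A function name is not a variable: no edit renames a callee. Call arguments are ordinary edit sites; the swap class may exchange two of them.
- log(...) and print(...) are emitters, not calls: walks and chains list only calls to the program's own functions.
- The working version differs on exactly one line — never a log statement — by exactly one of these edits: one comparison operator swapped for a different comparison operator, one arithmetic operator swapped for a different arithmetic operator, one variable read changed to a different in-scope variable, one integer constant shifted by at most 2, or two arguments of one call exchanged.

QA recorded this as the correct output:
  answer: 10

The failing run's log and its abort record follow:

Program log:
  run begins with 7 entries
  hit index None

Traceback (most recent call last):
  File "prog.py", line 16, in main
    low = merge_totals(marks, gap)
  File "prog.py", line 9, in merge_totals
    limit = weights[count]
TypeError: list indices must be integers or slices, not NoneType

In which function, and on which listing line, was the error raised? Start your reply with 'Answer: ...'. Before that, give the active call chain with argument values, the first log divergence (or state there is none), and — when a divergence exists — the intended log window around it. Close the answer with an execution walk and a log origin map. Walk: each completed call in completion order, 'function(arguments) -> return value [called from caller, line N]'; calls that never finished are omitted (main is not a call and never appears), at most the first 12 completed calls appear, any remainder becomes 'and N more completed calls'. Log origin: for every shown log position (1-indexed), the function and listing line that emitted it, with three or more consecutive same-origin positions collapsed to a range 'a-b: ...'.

Answer: the error was raised in merge_totals, line 9.
Key observation: Everything matches until log position 2, which reads 'hit index None' in place of 'hit index 1'.
Call chain: main -> merge_totals([4, 5, 2, 12, 10, 2, 1], 5) (called at line 16).
First divergence: position 2 — shown 'hit index None', intended 'hit index 1'.
Intended log window:
  1: run begins with 7 entries
  2: hit index 1
  3: checkpoint: 10
Execution walk:
  update_gauge([4, 5, 2, 12, 10, 2, 1], 5) -> None  [called from merge_totals, line 7]
Log line origins:
  1: from main, line 15
  2: from merge_totals, line 8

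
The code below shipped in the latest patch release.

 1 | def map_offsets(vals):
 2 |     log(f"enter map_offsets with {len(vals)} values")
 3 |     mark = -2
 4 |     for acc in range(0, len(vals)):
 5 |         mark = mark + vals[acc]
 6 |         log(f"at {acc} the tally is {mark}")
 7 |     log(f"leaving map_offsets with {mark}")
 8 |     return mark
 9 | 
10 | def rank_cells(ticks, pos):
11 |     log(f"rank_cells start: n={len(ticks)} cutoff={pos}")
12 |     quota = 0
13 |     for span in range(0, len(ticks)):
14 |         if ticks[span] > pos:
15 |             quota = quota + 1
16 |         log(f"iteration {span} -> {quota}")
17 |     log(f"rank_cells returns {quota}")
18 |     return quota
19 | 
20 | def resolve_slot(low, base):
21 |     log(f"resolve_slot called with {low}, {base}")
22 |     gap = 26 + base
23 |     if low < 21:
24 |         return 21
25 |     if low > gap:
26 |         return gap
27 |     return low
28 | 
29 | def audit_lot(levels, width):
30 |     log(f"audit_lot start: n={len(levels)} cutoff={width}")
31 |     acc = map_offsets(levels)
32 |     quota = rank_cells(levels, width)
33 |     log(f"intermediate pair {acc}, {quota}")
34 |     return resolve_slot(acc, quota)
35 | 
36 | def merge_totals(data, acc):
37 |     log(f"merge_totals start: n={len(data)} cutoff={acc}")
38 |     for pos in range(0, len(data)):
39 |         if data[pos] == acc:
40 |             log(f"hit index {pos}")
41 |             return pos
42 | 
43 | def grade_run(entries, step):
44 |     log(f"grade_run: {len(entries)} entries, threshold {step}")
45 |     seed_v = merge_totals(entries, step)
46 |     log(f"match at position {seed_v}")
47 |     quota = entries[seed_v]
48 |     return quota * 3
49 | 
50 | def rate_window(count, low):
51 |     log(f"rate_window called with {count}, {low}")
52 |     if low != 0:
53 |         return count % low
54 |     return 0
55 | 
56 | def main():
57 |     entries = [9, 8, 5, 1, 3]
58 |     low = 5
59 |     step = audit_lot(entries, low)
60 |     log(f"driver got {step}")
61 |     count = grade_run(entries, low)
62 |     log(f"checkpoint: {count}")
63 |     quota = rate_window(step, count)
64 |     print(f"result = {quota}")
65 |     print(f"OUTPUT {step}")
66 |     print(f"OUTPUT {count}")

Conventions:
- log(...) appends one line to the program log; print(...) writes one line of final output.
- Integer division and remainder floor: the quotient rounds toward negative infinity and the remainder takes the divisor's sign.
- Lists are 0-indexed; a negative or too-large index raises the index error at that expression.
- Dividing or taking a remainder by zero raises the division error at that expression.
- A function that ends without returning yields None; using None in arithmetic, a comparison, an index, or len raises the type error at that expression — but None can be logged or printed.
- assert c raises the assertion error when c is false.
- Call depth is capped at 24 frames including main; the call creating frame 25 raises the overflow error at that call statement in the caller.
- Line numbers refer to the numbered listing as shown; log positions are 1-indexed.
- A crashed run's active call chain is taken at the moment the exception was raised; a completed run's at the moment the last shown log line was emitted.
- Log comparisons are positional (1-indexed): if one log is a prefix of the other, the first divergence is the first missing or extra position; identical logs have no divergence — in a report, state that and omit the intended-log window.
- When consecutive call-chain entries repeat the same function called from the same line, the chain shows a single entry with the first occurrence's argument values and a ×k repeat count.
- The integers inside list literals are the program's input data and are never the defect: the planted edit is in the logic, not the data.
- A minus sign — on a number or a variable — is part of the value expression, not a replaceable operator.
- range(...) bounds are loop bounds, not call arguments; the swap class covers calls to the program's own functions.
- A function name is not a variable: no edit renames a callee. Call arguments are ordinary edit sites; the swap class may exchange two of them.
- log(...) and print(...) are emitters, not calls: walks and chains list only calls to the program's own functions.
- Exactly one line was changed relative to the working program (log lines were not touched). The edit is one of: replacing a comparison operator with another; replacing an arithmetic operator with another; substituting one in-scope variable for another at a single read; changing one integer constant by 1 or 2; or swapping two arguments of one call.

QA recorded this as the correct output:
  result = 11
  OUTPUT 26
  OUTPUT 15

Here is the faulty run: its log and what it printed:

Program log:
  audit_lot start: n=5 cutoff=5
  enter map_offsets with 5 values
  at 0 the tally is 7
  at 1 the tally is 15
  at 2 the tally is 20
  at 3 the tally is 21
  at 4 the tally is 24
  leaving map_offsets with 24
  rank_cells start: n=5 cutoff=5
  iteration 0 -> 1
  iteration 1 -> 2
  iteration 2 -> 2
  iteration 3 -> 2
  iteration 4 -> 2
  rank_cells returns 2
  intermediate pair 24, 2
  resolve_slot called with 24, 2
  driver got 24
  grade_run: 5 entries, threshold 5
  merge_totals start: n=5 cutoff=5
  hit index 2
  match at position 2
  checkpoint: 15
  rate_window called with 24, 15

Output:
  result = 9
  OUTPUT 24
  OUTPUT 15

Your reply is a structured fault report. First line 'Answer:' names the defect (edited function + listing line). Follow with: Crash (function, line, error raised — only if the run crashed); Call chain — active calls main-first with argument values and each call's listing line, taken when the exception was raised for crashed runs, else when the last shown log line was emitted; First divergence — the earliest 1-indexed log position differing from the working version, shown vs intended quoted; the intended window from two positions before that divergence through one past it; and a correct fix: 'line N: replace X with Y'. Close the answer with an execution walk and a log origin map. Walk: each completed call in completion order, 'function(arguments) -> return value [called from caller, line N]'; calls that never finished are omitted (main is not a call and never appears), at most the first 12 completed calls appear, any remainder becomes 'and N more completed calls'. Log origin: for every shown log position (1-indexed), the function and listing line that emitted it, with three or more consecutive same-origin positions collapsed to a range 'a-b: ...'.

Answer: the defect is in map_offsets at line 3.
Core observation: Position 3 is the first bad log line: 'at 0 the tally is 7' should read 'at 0 the tally is 9'.
Call chain: main -> rate_window(24, 15) (called at line 63).
First divergence: position 3 — the shown line 'at 0 the tally is 7' should read 'at 0 the tally is 9'.
Intended log window:
  1: audit_lot start: n=5 cutoff=5
  2: enter map_offsets with 5 values
  3: at 0 the tally is 9
  4: at 1 the tally is 17
Execution walk:
  map_offsets([9, 8, 5, 1, 3]) -> 24  [called from audit_lot, line 31]
  rank_cells([9, 8, 5, 1, 3], 5) -> 2  [called from audit_lot, line 32]
  resolve_slot(24, 2) -> 24  [called from audit_lot, line 34]
  audit_lot([9, 8, 5, 1, 3], 5) -> 24  [called from main, line 59]
  merge_totals([9, 8, 5, 1, 3], 5) -> 2  [called from grade_run, line 45]
  grade_run([9, 8, 5, 1, 3], 5) -> 15  [called from main, line 61]
  rate_window(24, 15) -> 9  [called from main, line 63]
Log origin:
  1: from audit_lot, line 30
  2: from map_offsets, line 2
  3-7: from map_offsets, line 6
  8: from map_offsets, line 7
  9: from rank_cells, line 11
  10-14: from rank_cells, line 16
  15: from rank_cells, line 17
  16: from audit_lot, line 33
  17: from resolve_slot, line 21
  18: from main, line 60
  19: from grade_run, line 44
  20: from merge_totals, line 37
  21: from merge_totals, line 40
  22: from grade_run, line 46
  23: from main, line 62
  24: from rate_window, line 51
A correct fix: line 3: replace `-2` with `0`.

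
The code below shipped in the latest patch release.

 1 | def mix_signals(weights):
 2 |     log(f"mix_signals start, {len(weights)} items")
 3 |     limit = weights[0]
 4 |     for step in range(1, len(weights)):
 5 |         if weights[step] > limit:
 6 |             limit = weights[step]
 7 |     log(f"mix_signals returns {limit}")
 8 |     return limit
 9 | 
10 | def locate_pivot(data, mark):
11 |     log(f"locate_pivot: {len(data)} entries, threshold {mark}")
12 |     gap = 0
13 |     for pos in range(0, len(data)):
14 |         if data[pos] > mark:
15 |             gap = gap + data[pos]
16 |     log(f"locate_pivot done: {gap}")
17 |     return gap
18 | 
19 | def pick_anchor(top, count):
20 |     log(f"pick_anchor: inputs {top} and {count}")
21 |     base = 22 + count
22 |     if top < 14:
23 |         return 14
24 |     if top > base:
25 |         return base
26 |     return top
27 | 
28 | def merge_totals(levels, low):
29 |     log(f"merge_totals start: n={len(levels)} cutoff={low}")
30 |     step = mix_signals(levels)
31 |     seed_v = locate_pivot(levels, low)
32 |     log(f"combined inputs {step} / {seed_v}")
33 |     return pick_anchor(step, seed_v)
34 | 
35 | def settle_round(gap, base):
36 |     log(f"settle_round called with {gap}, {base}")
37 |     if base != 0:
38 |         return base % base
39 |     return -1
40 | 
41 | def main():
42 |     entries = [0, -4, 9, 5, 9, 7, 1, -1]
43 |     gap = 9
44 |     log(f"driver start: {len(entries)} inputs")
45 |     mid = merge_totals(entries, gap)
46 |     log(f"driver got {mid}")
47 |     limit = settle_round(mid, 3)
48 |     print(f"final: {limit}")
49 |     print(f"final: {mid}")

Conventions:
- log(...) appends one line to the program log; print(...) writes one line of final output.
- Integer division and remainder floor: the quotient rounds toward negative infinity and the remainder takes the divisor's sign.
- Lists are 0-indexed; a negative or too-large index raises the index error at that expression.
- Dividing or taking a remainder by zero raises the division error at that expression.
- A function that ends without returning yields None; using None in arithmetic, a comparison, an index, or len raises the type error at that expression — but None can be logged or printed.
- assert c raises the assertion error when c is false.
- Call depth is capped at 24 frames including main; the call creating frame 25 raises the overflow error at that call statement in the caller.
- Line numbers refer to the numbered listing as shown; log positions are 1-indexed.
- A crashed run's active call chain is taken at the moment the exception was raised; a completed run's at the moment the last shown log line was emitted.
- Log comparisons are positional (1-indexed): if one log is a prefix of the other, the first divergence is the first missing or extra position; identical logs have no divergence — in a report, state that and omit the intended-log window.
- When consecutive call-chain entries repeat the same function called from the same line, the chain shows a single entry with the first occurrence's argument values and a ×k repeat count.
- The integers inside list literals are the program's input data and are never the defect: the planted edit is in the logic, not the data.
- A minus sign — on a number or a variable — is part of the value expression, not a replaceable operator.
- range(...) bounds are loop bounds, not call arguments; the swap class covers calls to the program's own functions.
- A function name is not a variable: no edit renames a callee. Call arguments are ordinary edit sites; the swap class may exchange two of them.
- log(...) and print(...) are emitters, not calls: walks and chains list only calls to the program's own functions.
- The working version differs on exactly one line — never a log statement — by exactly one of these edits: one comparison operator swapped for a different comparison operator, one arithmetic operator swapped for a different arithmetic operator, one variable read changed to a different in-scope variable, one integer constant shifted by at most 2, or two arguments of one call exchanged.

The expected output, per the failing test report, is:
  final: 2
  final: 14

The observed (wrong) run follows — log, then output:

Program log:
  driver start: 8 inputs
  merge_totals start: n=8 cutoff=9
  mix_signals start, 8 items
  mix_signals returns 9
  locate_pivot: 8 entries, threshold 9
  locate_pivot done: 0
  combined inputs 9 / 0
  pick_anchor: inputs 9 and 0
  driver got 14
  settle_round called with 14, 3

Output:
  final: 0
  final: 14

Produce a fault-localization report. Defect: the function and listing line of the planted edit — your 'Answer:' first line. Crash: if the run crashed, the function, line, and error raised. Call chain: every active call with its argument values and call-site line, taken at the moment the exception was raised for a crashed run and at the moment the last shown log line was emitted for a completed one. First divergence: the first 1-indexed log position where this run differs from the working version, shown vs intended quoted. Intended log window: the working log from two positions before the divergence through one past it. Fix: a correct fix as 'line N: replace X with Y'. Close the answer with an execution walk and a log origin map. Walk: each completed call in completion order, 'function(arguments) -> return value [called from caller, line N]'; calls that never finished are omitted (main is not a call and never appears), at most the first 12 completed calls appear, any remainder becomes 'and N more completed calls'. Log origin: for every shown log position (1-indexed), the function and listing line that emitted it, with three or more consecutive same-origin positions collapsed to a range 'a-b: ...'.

Answer: the defect is in settle_round at line 38.
Key observation: Every logged value matches the working version; the printed result is what differs.
Call chain: main -> settle_round(14, 3) (called at line 47).
First divergence: none; the two logs match at every position.
Execution walk:
  mix_signals([0, -4, 9, 5, 9, 7, 1, -1]) -> 9  [called from merge_totals, line 30]
  locate_pivot([0, -4, 9, 5, 9, 7, 1, -1], 9) -> 0  [called from merge_totals, line 31]
  pick_anchor(9, 0) -> 14  [called from merge_totals, line 33]
  merge_totals([0, -4, 9, 5, 9, 7, 1, -1], 9) -> 14  [called from main, line 45]
  settle_round(14, 3) -> 0  [called from main, line 47]
Log origin:
  1 — main, line 44
  2 — merge_totals, line 29
  3 — mix_signals, line 2
  4 — mix_signals, line 7
  5 — locate_pivot, line 11
  6 — locate_pivot, line 16
  7 — merge_totals, line 32
  8 — pick_anchor, line 20
  9 — main, line 46
  10 — settle_round, line 36
A correct fix: line 38: replace `base % base` with `gap % base`.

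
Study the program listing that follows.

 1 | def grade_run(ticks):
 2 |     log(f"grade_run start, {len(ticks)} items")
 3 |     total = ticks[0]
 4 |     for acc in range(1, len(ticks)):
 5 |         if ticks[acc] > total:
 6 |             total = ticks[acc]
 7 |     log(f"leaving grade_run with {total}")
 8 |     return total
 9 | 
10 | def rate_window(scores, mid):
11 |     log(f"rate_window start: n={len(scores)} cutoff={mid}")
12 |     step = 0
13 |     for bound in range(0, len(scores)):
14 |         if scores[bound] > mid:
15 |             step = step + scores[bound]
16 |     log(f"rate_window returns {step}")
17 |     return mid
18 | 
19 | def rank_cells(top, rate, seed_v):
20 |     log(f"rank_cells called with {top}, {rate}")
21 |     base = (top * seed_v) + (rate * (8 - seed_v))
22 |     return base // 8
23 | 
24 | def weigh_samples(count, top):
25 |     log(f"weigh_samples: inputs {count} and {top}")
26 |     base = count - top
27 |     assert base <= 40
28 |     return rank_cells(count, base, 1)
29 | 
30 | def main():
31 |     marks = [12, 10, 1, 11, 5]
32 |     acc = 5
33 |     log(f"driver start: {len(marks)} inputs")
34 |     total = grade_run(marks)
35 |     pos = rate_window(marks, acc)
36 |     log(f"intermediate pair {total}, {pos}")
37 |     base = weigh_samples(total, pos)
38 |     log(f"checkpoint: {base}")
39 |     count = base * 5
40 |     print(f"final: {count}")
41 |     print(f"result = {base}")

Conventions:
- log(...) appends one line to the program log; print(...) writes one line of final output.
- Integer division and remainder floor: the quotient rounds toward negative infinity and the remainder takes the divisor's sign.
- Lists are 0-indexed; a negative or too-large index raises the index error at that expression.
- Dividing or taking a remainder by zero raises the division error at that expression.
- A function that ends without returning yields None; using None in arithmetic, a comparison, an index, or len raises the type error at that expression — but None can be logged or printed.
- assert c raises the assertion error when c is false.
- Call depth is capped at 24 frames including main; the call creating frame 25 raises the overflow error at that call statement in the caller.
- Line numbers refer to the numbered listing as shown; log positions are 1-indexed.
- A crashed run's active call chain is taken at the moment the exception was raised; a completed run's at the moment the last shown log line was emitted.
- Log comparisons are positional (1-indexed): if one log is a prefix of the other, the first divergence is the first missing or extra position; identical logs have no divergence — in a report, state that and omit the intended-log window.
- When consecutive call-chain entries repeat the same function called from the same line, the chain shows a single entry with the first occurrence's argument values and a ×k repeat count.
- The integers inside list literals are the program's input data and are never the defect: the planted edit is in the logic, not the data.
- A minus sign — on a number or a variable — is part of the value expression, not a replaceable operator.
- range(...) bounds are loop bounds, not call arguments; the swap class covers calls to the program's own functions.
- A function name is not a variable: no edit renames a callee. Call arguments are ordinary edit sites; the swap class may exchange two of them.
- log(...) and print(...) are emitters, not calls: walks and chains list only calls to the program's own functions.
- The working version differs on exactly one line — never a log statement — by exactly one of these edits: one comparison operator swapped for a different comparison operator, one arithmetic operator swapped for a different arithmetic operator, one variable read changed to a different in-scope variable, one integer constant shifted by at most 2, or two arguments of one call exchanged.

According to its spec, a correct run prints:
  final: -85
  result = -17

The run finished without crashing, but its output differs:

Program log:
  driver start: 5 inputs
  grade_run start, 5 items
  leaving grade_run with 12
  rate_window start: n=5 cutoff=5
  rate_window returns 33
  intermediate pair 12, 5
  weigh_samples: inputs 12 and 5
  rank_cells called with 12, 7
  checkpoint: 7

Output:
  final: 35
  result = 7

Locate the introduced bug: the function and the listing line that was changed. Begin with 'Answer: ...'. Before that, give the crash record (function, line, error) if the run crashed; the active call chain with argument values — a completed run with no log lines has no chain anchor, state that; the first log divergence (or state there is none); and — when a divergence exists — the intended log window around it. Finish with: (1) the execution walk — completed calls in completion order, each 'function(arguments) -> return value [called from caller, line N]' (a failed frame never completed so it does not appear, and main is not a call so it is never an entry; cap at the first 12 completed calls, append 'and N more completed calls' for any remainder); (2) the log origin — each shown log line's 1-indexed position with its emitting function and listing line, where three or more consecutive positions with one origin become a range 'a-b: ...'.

Answer: the defect is in rate_window at line 17.
The tell: The earliest visible damage is log position 6 — 'intermediate pair 12, 5' rather than the intended 'intermediate pair 12, 33'.
Call chain: main.
First divergence: at position 6 the run shows 'intermediate pair 12, 5' where the working version logs 'intermediate pair 12, 33'.
Intended log window:
  4: rate_window start: n=5 cutoff=5
  5: rate_window returns 33
  6: intermediate pair 12, 33
  7: weigh_samples: inputs 12 and 33
Execution walk:
  grade_run([12, 10, 1, 11, 5]) -> 12  [called from main, line 34]
  rate_window([12, 10, 1, 11, 5], 5) -> 5  [called from main, line 35]
  rank_cells(12, 7, 1) -> 7  [called from weigh_samples, line 28]
  weigh_samples(12, 5) -> 7  [called from main, line 37]
Log line origins:
  1: emitted by main (line 33)
  2: emitted by grade_run (line 2)
  3: emitted by grade_run (line 7)
  4: emitted by rate_window (line 11)
  5: emitted by rate_window (line 16)
  6: emitted by main (line 36)
  7: emitted by weigh_samples (line 25)
  8: emitted by rank_cells (line 20)
  9: emitted by main (line 38)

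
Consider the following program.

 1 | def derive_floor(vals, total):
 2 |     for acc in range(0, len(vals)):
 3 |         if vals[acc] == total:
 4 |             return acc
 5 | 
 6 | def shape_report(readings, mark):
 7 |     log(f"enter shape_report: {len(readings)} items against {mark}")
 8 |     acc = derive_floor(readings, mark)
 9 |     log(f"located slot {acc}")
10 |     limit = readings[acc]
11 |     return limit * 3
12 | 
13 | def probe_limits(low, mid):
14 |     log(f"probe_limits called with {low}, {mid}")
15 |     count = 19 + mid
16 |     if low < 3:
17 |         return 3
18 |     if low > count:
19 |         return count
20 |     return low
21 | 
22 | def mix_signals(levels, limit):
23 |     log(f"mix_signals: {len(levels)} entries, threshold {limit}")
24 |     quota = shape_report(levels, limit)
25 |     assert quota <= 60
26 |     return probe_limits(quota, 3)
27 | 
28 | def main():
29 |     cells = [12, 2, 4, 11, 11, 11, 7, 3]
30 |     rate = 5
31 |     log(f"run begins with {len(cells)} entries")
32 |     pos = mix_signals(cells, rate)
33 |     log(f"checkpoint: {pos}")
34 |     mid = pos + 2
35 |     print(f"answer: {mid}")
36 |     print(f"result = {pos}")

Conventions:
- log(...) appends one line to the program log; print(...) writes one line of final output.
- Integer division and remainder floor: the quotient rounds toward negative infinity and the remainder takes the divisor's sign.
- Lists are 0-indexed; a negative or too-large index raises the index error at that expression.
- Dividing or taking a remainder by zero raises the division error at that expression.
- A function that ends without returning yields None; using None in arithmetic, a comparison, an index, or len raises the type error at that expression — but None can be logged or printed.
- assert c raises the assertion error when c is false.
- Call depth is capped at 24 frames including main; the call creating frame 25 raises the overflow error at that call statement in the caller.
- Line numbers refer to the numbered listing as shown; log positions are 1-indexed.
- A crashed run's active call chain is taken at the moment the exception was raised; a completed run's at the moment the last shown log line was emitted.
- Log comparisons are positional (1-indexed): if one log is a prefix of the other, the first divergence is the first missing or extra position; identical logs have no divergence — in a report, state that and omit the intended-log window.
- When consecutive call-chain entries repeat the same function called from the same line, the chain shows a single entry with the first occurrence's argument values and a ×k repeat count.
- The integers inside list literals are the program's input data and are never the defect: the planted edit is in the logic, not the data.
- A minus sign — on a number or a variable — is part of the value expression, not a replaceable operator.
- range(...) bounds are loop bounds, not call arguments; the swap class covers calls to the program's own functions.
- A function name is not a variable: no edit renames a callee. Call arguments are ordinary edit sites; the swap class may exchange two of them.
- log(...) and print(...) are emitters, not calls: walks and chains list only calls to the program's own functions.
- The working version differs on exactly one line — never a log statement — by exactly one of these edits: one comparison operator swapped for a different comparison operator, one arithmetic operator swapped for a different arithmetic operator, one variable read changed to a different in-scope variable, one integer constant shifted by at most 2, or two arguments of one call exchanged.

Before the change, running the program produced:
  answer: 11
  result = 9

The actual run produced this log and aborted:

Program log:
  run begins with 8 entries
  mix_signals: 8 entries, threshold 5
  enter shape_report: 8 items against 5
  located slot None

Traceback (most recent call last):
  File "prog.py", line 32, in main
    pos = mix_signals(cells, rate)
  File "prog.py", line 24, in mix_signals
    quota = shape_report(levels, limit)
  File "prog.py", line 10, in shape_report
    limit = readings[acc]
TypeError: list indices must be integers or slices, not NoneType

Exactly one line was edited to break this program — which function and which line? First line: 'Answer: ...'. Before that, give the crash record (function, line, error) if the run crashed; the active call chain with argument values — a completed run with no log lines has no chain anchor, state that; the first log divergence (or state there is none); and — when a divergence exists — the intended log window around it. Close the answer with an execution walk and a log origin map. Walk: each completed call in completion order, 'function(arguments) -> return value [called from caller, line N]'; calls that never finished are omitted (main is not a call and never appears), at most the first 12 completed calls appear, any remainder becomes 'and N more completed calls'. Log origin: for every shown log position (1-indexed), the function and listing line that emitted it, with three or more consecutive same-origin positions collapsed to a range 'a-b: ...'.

Answer: the defect is in main at line 30.
Core observation: Position 2 is the first bad log line: 'mix_signals: 8 entries, threshold 5' should read 'mix_signals: 8 entries, threshold 3'.
Crash: shape_report, line 10, TypeError.
Call chain: main -> mix_signals([12, 2, 4, 11, 11, 11, 7, 3], 5) (called at line 32) -> shape_report([12, 2, 4, 11, 11, 11, 7, 3], 5) (called at line 24).
First divergence: position 2; shown 'mix_signals: 8 entries, threshold 5' vs intended 'mix_signals: 8 entries, threshold 3'.
Intended log window:
  1: run begins with 8 entries
  2: mix_signals: 8 entries, threshold 3
  3: enter shape_report: 8 items against 3
Execution walk:
  derive_floor([12, 2, 4, 11, 11, 11, 7, 3], 5) -> None  [called from shape_report, line 8]
Log origins:
  1: logged in main at line 31
  2: logged in mix_signals at line 23
  3: logged in shape_report at line 7
  4: logged in shape_report at line 9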